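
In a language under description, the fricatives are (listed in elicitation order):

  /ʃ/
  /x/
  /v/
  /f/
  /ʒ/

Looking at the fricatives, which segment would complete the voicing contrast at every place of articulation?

Voiceless: /f/ (labiodental), /ʃ/ (postalveolar), /x/ (velar).
Voiced: /v/ (labiodental), /ʒ/ (postalveolar).
The velar row has no voiced member, so the gap is the voiced velar fricative /ɣ/.

/ɣ/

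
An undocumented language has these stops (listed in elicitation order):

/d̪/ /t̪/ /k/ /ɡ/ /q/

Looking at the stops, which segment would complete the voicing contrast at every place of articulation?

/ɢ/

dental: voiceless /t̪/, voiced /d̪/.
velar: voiceless /k/, voiced /ɡ/.
uvular: voiceless /q/, voiced —.
The uvular row has no voiced member, so the gap is the voiced uvular stop /ɢ/.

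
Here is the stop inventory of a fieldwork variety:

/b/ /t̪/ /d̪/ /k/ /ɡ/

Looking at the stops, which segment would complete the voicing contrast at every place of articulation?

place of articulation  voiceless  voiced  
bilabial          —         b       
dental            t̪        d̪      
velar             k         ɡ       
The bilabial row has no voiceless member, so the gap is the voiceless bilabial stop /p/.

/p/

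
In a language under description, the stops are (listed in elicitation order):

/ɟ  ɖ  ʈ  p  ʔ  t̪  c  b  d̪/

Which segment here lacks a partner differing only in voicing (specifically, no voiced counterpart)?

Bilabial: /p/ ~ /b/
Dental: /t̪/ ~ /d̪/
Retroflex: /ʈ/ ~ /ɖ/
Palatal: /c/ ~ /ɟ/
Glottal: only /ʔ/ (voiceless); no voiced partner.
So /ʔ/ is the unpaired segment.

/ʔ/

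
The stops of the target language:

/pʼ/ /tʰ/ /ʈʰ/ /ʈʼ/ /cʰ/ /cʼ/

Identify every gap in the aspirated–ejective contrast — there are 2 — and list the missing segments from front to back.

/pʰ/, /tʼ/

Aspirated: /tʰ/ (alveolar), /ʈʰ/ (retroflex), /cʰ/ (palatal).
Ejective: /pʼ/ (bilabial), /ʈʼ/ (retroflex), /cʼ/ (palatal).
Gaps, from front to back: bilabial lacks aspirated (/pʰ/); alveolar lacks ejective (/tʼ/).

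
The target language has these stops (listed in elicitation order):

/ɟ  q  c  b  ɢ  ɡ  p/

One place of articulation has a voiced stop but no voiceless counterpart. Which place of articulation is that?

velar

bilabial: voiceless /p/, voiced /b/.
palatal: voiceless /c/, voiced /ɟ/.
velar: voiceless —, voiced /ɡ/.
uvular: voiceless /q/, voiced /ɢ/.
Every place of articulation has a voiceless member except velar, where /k/ would be expected.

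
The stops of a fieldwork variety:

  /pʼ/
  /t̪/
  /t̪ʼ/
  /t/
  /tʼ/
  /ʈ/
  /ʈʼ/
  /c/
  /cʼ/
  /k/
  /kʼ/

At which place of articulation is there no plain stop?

Plain: /t̪/ (dental), /t/ (alveolar), /ʈ/ (retroflex), /c/ (palatal), /k/ (velar).
Ejective: /pʼ/ (bilabial), /t̪ʼ/ (dental), /tʼ/ (alveolar), /ʈʼ/ (retroflex), /cʼ/ (palatal), /kʼ/ (velar).
Every place of articulation has a plain member except bilabial, where /p/ would be expected.

bilabial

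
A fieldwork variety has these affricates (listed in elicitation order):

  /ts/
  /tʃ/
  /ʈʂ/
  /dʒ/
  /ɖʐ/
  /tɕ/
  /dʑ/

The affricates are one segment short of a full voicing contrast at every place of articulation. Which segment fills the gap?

alveolar: voiceless /ts/, voiced —.
postalveolar: voiceless /tʃ/, voiced /dʒ/.
retroflex: voiceless /ʈʂ/, voiced /ɖʐ/.
alveolo-palatal: voiceless /tɕ/, voiced /dʑ/.
The alveolar row has no voiced member, so the gap is the voiced alveolar affricate /dz/.

/dz/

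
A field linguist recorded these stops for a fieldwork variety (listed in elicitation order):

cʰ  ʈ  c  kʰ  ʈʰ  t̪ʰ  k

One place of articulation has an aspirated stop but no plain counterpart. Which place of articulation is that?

place of articulation  plain     aspirated
dental            —         t̪ʰ     
retroflex         ʈ         ʈʰ      
palatal           c         cʰ      
velar             k         kʰ      
Every place of articulation has a plain member except dental, where /t̪/ would be expected.

dental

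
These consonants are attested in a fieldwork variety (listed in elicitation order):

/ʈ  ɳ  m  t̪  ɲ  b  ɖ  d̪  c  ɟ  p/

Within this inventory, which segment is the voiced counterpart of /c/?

/c/ is a voiceless palatal stop.
The voiced counterpart is a voiced palatal stop — in this inventory, /ɟ/.

/ɟ/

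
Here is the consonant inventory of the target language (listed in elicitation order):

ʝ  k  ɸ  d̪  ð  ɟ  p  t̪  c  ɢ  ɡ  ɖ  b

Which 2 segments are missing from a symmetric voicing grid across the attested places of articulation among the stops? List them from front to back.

/ʈ/, /q/

bilabial: voiceless /p/, voiced /b/.
dental: voiceless /t̪/, voiced /d̪/.
retroflex: voiceless —, voiced /ɖ/.
palatal: voiceless /c/, voiced /ɟ/.
velar: voiceless /k/, voiced /ɡ/.
uvular: voiceless —, voiced /ɢ/.
Gaps, from front to back: retroflex lacks voiceless (/ʈ/); uvular lacks voiceless (/q/).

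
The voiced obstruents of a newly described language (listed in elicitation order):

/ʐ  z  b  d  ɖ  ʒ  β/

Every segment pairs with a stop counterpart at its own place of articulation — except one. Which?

/ʒ/

Bilabial: /b/ ~ /β/
Alveolar: /d/ ~ /z/
Retroflex: /ɖ/ ~ /ʐ/
Postalveolar: only /ʒ/ (fricative); no stop partner.
So /ʒ/ is the unpaired segment.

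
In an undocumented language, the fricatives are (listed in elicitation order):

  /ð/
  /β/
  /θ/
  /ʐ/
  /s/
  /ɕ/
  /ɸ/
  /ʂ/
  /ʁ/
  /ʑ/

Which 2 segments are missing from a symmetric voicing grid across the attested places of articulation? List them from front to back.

Voiceless: /ɸ/ (bilabial), /θ/ (dental), /s/ (alveolar), /ʂ/ (retroflex), /ɕ/ (alveolo-palatal).
Voiced: /β/ (bilabial), /ð/ (dental), /ʐ/ (retroflex), /ʑ/ (alveolo-palatal), /ʁ/ (uvular).
Gaps, from front to back: alveolar lacks voiced (/z/); uvular lacks voiceless (/χ/).

/z/, /χ/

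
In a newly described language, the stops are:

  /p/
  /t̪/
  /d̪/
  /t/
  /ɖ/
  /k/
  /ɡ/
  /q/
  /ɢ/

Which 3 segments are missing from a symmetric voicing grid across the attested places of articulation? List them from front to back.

/b/, /d/, /ʈ/

Voiceless: /p/ (bilabial), /t̪/ (dental), /t/ (alveolar), /k/ (velar), /q/ (uvular).
Voiced: /d̪/ (dental), /ɖ/ (retroflex), /ɡ/ (velar), /ɢ/ (uvular).
Gaps, from front to back: bilabial lacks voiced (/b/); alveolar lacks voiced (/d/); retroflex lacks voiceless (/ʈ/).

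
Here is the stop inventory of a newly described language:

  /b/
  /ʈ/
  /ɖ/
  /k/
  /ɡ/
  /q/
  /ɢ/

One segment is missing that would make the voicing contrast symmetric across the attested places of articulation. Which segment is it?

place of articulation  voiceless  voiced  
bilabial          —         b       
retroflex         ʈ         ɖ       
velar             k         ɡ       
uvular            q         ɢ       
The bilabial row has no voiceless member, so the gap is the voiceless bilabial stop /p/.

/p/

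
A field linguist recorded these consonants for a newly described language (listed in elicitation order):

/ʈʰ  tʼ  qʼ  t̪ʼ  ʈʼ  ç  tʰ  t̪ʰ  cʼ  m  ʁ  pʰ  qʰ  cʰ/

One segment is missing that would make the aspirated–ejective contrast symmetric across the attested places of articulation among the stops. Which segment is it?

/pʼ/

place of articulation  aspirated  ejective
bilabial          pʰ        —       
dental            t̪ʰ       t̪ʼ     
alveolar          tʰ        tʼ      
retroflex         ʈʰ        ʈʼ      
palatal           cʰ        cʼ      
uvular            qʰ        qʼ      
The bilabial row has no ejective member, so the gap is the ejective bilabial stop /pʼ/.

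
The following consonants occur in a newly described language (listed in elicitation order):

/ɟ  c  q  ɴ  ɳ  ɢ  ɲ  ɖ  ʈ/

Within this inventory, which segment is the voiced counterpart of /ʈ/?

/ɖ/

/ʈ/ is a voiceless retroflex stop.
The voiced counterpart is a voiced retroflex stop — in this inventory, /ɖ/.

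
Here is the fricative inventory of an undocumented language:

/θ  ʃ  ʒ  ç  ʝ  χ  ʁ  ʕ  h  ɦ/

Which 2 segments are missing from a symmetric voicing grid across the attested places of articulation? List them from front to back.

Voiceless: /θ/ (dental), /ʃ/ (postalveolar), /ç/ (palatal), /χ/ (uvular), /h/ (glottal).
Voiced: /ʒ/ (postalveolar), /ʝ/ (palatal), /ʁ/ (uvular), /ʕ/ (pharyngeal), /ɦ/ (glottal).
Gaps, from front to back: dental lacks voiced (/ð/); pharyngeal lacks voiceless (/ħ/).

/ð/, /ħ/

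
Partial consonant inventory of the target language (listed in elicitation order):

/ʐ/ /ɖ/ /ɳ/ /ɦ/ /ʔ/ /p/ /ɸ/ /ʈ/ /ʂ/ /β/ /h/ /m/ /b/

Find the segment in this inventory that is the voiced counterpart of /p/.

/b/

/p/ is a voiceless bilabial stop.
The voiced counterpart is a voiced bilabial stop — in this inventory, /b/.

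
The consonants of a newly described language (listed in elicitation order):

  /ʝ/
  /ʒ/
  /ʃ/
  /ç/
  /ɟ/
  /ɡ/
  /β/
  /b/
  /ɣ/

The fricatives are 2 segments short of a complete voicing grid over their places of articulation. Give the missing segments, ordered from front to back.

/ɸ/, /x/

bilabial: voiceless —, voiced /β/.
postalveolar: voiceless /ʃ/, voiced /ʒ/.
palatal: voiceless /ç/, voiced /ʝ/.
velar: voiceless —, voiced /ɣ/.
Gaps, from front to back: bilabial lacks voiceless (/ɸ/); velar lacks voiceless (/x/).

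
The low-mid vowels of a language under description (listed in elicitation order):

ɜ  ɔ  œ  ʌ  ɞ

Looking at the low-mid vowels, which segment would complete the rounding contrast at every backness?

Unrounded: /ɜ/ (central), /ʌ/ (back).
Rounded: /œ/ (front), /ɞ/ (central), /ɔ/ (back).
The front row has no unrounded member, so the gap is the front unrounded vowel /ɛ/.

/ɛ/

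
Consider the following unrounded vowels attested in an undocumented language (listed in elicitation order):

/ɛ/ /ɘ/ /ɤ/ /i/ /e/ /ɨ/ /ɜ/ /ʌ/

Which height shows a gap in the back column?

high

Front: /i/ (high), /e/ (high-mid), /ɛ/ (low-mid).
Central: /ɨ/ (high), /ɘ/ (high-mid), /ɜ/ (low-mid).
Back: /ɤ/ (high-mid), /ʌ/ (low-mid).
Every height has a back member except high, where /ɯ/ would be expected.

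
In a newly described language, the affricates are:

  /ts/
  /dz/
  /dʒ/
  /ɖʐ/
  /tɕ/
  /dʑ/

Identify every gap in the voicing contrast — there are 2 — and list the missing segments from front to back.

/tʃ/, /ʈʂ/

Voiceless: /ts/ (alveolar), /tɕ/ (alveolo-palatal).
Voiced: /dz/ (alveolar), /dʒ/ (postalveolar), /ɖʐ/ (retroflex), /dʑ/ (alveolo-palatal).
Gaps, from front to back: postalveolar lacks voiceless (/tʃ/); retroflex lacks voiceless (/ʈʂ/).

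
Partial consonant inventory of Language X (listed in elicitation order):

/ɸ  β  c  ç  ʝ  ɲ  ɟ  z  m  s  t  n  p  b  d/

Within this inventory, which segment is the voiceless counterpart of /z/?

/z/ is a voiced alveolar fricative.
The voiceless counterpart is a voiceless alveolar fricative — in this inventory, /s/.

/s/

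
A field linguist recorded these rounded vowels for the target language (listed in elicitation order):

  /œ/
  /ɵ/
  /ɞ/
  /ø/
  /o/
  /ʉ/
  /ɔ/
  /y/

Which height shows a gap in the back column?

high

high: front /y/, central /ʉ/, back —.
high-mid: front /ø/, central /ɵ/, back /o/.
low-mid: front /œ/, central /ɞ/, back /ɔ/.
Every height has a back member except high, where /u/ would be expected.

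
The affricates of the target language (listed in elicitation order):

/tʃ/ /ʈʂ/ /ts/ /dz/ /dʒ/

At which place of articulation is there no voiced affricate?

place of articulation  voiceless  voiced  
alveolar          ts        dz      
postalveolar      tʃ        dʒ      
retroflex         ʈʂ        —       
Every place of articulation has a voiced member except retroflex, where /ɖʐ/ would be expected.

retroflex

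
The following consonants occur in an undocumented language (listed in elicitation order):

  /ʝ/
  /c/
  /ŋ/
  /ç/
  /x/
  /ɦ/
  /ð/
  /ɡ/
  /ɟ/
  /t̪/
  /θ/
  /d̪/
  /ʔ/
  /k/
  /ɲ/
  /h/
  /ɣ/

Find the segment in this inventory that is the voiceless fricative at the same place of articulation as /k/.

/x/

/k/ is a voiceless velar stop.
The voiceless fricative at the same place is a voiceless velar fricative — in this inventory, /x/.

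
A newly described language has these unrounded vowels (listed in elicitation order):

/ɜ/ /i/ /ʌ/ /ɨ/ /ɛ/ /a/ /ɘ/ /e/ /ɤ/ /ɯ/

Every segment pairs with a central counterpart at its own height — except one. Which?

High: /i/ ~ /ɨ/ ~ /ɯ/
High-mid: /e/ ~ /ɘ/ ~ /ɤ/
Low-mid: /ɛ/ ~ /ɜ/ ~ /ʌ/
Low: only /a/ (front); no central partner.
So /a/ is the unpaired segment.

/a/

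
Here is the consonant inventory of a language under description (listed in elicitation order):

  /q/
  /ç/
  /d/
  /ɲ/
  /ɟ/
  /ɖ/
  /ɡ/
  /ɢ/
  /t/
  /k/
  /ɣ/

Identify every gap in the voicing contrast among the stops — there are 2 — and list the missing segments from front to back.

/ʈ/, /c/

place of articulation  voiceless  voiced  
alveolar          t         d       
retroflex         —         ɖ       
palatal           —         ɟ       
velar             k         ɡ       
uvular            q         ɢ       
Gaps, from front to back: retroflex lacks voiceless (/ʈ/); palatal lacks voiceless (/c/).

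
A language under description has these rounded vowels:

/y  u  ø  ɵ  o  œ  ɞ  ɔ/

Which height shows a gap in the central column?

high

Front: /y/ (high), /ø/ (high-mid), /œ/ (low-mid).
Central: /ɵ/ (high-mid), /ɞ/ (low-mid).
Back: /u/ (high), /o/ (high-mid), /ɔ/ (low-mid).
Every height has a central member except high, where /ʉ/ would be expected.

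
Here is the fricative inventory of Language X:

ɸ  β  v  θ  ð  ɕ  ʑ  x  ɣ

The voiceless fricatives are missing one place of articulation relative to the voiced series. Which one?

labiodental

bilabial: voiceless /ɸ/, voiced /β/.
labiodental: voiceless —, voiced /v/.
dental: voiceless /θ/, voiced /ð/.
alveolo-palatal: voiceless /ɕ/, voiced /ʑ/.
velar: voiceless /x/, voiced /ɣ/.
Every place of articulation has a voiceless member except labiodental, where /f/ would be expected.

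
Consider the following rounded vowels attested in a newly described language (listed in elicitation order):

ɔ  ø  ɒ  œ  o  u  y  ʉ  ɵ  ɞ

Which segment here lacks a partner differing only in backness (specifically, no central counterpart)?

High: /y/ ~ /ʉ/ ~ /u/
High-mid: /ø/ ~ /ɵ/ ~ /o/
Low-mid: /œ/ ~ /ɞ/ ~ /ɔ/
Low: only /ɒ/ (back); no central partner.
So /ɒ/ is the unpaired segment.

/ɒ/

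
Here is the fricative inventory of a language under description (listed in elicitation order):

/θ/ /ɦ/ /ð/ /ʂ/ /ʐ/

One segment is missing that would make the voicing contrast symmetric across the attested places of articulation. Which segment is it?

Voiceless: /θ/ (dental), /ʂ/ (retroflex).
Voiced: /ð/ (dental), /ʐ/ (retroflex), /ɦ/ (glottal).
The glottal row has no voiceless member, so the gap is the voiceless glottal fricative /h/.

/h/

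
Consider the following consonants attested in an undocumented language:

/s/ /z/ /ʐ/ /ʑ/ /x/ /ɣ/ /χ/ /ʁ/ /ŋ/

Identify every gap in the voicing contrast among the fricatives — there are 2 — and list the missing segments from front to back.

/ʂ/, /ɕ/

alveolar: voiceless /s/, voiced /z/.
retroflex: voiceless —, voiced /ʐ/.
alveolo-palatal: voiceless —, voiced /ʑ/.
velar: voiceless /x/, voiced /ɣ/.
uvular: voiceless /χ/, voiced /ʁ/.
Gaps, from front to back: retroflex lacks voiceless (/ʂ/); alveolo-palatal lacks voiceless (/ɕ/).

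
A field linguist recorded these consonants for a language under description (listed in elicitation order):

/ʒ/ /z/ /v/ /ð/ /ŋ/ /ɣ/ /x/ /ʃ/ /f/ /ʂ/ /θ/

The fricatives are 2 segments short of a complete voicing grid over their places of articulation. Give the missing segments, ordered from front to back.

place of articulation  voiceless  voiced  
labiodental       f         v       
dental            θ         ð       
alveolar          —         z       
postalveolar      ʃ         ʒ       
retroflex         ʂ         —       
velar             x         ɣ       
Gaps, from front to back: alveolar lacks voiceless (/s/); retroflex lacks voiced (/ʐ/).

/s/, /ʐ/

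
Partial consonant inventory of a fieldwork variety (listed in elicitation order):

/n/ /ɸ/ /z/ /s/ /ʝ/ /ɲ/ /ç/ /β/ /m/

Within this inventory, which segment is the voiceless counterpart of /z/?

/z/ is a voiced alveolar fricative.
The voiceless counterpart is a voiceless alveolar fricative — in this inventory, /s/.

/s/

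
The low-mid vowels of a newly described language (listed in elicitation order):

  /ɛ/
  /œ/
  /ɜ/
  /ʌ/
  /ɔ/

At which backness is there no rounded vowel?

central

Unrounded: /ɛ/ (front), /ɜ/ (central), /ʌ/ (back).
Rounded: /œ/ (front), /ɔ/ (back).
Every backness has a rounded member except central, where /ɞ/ would be expected.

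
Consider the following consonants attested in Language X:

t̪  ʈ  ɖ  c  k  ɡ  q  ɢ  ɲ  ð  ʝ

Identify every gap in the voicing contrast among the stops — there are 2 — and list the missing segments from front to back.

place of articulation  voiceless  voiced  
dental            t̪        —       
retroflex         ʈ         ɖ       
palatal           c         —       
velar             k         ɡ       
uvular            q         ɢ       
Gaps, from front to back: dental lacks voiced (/d̪/); palatal lacks voiced (/ɟ/).

/d̪/, /ɟ/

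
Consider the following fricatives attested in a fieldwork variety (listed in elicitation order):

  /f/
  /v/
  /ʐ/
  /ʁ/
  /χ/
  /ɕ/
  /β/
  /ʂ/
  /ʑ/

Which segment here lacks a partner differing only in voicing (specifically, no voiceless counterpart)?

Labiodental: /f/ ~ /v/
Retroflex: /ʂ/ ~ /ʐ/
Alveolo-palatal: /ɕ/ ~ /ʑ/
Uvular: /χ/ ~ /ʁ/
Bilabial: only /β/ (voiced); no voiceless partner.
So /β/ is the unpaired segment.

/β/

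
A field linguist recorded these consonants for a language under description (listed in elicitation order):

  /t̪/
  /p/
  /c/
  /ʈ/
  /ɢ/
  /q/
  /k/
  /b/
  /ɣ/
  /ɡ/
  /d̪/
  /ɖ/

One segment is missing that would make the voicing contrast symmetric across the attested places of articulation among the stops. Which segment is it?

Voiceless: /p/ (bilabial), /t̪/ (dental), /ʈ/ (retroflex), /c/ (palatal), /k/ (velar), /q/ (uvular).
Voiced: /b/ (bilabial), /d̪/ (dental), /ɖ/ (retroflex), /ɡ/ (velar), /ɢ/ (uvular).
The palatal row has no voiced member, so the gap is the voiced palatal stop /ɟ/.

/ɟ/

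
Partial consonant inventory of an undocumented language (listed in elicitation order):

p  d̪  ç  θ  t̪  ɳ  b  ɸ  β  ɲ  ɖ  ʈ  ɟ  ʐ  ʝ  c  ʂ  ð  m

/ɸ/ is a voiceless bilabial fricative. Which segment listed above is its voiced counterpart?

/β/

The voiced counterpart is a voiced bilabial fricative — in this inventory, /β/.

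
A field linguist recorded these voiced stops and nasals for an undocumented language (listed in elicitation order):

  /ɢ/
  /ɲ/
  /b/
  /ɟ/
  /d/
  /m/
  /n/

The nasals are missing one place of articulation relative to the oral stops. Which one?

uvular

bilabial: oral stop /b/, nasal /m/.
alveolar: oral stop /d/, nasal /n/.
palatal: oral stop /ɟ/, nasal /ɲ/.
uvular: oral stop /ɢ/, nasal —.
Every place of articulation has a nasal member except uvular, where /ɴ/ would be expected.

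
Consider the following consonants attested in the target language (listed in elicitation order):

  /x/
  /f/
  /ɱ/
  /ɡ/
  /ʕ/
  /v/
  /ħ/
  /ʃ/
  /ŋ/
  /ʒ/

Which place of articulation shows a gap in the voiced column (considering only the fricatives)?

place of articulation  voiceless  voiced  
labiodental       f         v       
postalveolar      ʃ         ʒ       
velar             x         —       
pharyngeal        ħ         ʕ       
Every place of articulation has a voiced member except velar, where /ɣ/ would be expected.

velar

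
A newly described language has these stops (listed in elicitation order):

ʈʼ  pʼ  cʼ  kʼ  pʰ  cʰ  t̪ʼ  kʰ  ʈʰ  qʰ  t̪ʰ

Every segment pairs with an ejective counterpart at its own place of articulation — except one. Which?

Bilabial: /pʰ/ ~ /pʼ/
Dental: /t̪ʰ/ ~ /t̪ʼ/
Retroflex: /ʈʰ/ ~ /ʈʼ/
Palatal: /cʰ/ ~ /cʼ/
Velar: /kʰ/ ~ /kʼ/
Uvular: only /qʰ/ (aspirated); no ejective partner.
So /qʰ/ is the unpaired segment.

/qʰ/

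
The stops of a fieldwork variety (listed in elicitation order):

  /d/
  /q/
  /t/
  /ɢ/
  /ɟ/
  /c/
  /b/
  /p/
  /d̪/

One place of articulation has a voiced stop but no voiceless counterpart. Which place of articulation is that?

dental

place of articulation  voiceless  voiced  
bilabial          p         b       
dental            —         d̪      
alveolar          t         d       
palatal           c         ɟ       
uvular            q         ɢ       
Every place of articulation has a voiceless member except dental, where /t̪/ would be expected.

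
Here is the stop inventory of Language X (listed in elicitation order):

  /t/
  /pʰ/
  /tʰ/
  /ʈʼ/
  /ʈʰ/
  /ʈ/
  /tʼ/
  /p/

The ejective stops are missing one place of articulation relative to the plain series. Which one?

bilabial

bilabial: plain /p/, aspirated /pʰ/, ejective —.
alveolar: plain /t/, aspirated /tʰ/, ejective /tʼ/.
retroflex: plain /ʈ/, aspirated /ʈʰ/, ejective /ʈʼ/.
Every place of articulation has an ejective member except bilabial, where /pʼ/ would be expected.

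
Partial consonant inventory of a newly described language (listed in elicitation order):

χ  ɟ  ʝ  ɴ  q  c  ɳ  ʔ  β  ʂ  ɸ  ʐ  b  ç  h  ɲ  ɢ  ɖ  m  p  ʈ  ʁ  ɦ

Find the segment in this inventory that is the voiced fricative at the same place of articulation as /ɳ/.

/ɳ/ is a retroflex nasal.
The voiced fricative at the same place is a voiced retroflex fricative — in this inventory, /ʐ/.

/ʐ/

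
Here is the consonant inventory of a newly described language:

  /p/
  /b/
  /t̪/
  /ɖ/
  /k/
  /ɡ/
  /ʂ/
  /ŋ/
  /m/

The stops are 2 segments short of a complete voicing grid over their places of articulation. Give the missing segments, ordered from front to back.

bilabial: voiceless /p/, voiced /b/.
dental: voiceless /t̪/, voiced —.
retroflex: voiceless —, voiced /ɖ/.
velar: voiceless /k/, voiced /ɡ/.
Gaps, from front to back: dental lacks voiced (/d̪/); retroflex lacks voiceless (/ʈ/).

/d̪/, /ʈ/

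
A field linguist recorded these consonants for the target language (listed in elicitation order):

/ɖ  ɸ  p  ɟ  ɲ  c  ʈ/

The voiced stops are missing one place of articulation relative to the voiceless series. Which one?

Voiceless: /p/ (bilabial), /ʈ/ (retroflex), /c/ (palatal).
Voiced: /ɖ/ (retroflex), /ɟ/ (palatal).
Every place of articulation has a voiced member except bilabial, where /b/ would be expected.

bilabial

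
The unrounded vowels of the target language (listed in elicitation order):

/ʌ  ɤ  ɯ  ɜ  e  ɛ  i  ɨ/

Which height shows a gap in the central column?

high-mid

height            front     central   back    
high              i         ɨ         ɯ       
high-mid          e         —         ɤ       
low-mid           ɛ         ɜ         ʌ       
Every height has a central member except high-mid, where /ɘ/ would be expected.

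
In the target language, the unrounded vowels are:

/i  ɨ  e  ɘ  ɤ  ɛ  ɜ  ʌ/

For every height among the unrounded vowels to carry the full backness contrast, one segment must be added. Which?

high: front /i/, central /ɨ/, back —.
high-mid: front /e/, central /ɘ/, back /ɤ/.
low-mid: front /ɛ/, central /ɜ/, back /ʌ/.
The high row has no back member, so the gap is the high back unrounded vowel /ɯ/.

/ɯ/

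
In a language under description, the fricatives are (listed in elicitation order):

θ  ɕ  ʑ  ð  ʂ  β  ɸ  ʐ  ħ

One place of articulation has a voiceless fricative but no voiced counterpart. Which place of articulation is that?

bilabial: voiceless /ɸ/, voiced /β/.
dental: voiceless /θ/, voiced /ð/.
retroflex: voiceless /ʂ/, voiced /ʐ/.
alveolo-palatal: voiceless /ɕ/, voiced /ʑ/.
pharyngeal: voiceless /ħ/, voiced —.
Every place of articulation has a voiced member except pharyngeal, where /ʕ/ would be expected.

pharyngeal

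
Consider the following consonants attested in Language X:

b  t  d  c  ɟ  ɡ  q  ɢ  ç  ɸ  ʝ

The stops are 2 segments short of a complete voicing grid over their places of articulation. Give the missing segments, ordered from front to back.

/p/, /k/

Voiceless: /t/ (alveolar), /c/ (palatal), /q/ (uvular).
Voiced: /b/ (bilabial), /d/ (alveolar), /ɟ/ (palatal), /ɡ/ (velar), /ɢ/ (uvular).
Gaps, from front to back: bilabial lacks voiceless (/p/); velar lacks voiceless (/k/).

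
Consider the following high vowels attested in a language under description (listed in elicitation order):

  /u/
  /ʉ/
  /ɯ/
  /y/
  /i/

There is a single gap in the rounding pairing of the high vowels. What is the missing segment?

Unrounded: /i/ (front), /ɯ/ (back).
Rounded: /y/ (front), /ʉ/ (central), /u/ (back).
The central row has no unrounded member, so the gap is the central unrounded vowel /ɨ/.

/ɨ/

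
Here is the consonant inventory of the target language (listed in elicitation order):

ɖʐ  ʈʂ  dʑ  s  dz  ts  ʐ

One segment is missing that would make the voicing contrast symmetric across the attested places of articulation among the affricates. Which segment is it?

/tɕ/

alveolar: voiceless /ts/, voiced /dz/.
retroflex: voiceless /ʈʂ/, voiced /ɖʐ/.
alveolo-palatal: voiceless —, voiced /dʑ/.
The alveolo-palatal row has no voiceless member, so the gap is the voiceless alveolo-palatal affricate /tɕ/.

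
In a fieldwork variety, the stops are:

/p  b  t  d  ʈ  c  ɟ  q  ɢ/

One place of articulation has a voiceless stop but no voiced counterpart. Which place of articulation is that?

retroflex

bilabial: voiceless /p/, voiced /b/.
alveolar: voiceless /t/, voiced /d/.
retroflex: voiceless /ʈ/, voiced —.
palatal: voiceless /c/, voiced /ɟ/.
uvular: voiceless /q/, voiced /ɢ/.
Every place of articulation has a voiced member except retroflex, where /ɖ/ would be expected.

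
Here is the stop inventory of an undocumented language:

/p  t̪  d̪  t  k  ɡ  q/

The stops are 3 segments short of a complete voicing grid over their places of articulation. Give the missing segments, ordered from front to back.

Voiceless: /p/ (bilabial), /t̪/ (dental), /t/ (alveolar), /k/ (velar), /q/ (uvular).
Voiced: /d̪/ (dental), /ɡ/ (velar).
Gaps, from front to back: bilabial lacks voiced (/b/); alveolar lacks voiced (/d/); uvular lacks voiced (/ɢ/).

/b/, /d/, /ɢ/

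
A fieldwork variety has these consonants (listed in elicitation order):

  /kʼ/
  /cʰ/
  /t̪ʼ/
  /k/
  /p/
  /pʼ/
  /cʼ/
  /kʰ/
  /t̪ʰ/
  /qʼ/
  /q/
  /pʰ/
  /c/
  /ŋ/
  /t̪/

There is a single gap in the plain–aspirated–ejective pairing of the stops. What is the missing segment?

place of articulation  plain     aspirated  ejective
bilabial          p         pʰ        pʼ      
dental            t̪        t̪ʰ       t̪ʼ     
palatal           c         cʰ        cʼ      
velar             k         kʰ        kʼ      
uvular            q         —         qʼ      
The uvular row has no aspirated member, so the gap is the aspirated uvular stop /qʰ/.

/qʰ/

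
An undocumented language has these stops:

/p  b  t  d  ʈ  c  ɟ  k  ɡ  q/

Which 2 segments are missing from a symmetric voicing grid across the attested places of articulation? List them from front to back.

place of articulation  voiceless  voiced  
bilabial          p         b       
alveolar          t         d       
retroflex         ʈ         —       
palatal           c         ɟ       
velar             k         ɡ       
uvular            q         —       
Gaps, from front to back: retroflex lacks voiced (/ɖ/); uvular lacks voiced (/ɢ/).

/ɖ/, /ɢ/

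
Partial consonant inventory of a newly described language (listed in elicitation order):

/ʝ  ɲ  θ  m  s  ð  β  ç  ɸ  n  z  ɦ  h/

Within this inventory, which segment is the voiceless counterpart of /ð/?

/ð/ is a voiced dental fricative.
The voiceless counterpart is a voiceless dental fricative — in this inventory, /θ/.

/θ/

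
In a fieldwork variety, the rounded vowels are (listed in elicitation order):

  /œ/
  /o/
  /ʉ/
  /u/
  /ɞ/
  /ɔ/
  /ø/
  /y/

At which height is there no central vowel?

high-mid

height            front     central   back    
high              y         ʉ         u       
high-mid          ø         —         o       
low-mid           œ         ɞ         ɔ       
Every height has a central member except high-mid, where /ɵ/ would be expected.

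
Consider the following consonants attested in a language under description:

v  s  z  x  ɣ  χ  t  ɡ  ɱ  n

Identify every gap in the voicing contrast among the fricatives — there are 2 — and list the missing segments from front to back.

/f/, /ʁ/

Voiceless: /s/ (alveolar), /x/ (velar), /χ/ (uvular).
Voiced: /v/ (labiodental), /z/ (alveolar), /ɣ/ (velar).
Gaps, from front to back: labiodental lacks voiceless (/f/); uvular lacks voiced (/ʁ/).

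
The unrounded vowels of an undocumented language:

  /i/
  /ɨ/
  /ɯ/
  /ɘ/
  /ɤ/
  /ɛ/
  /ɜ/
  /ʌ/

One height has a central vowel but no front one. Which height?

high-mid

high: front /i/, central /ɨ/, back /ɯ/.
high-mid: front —, central /ɘ/, back /ɤ/.
low-mid: front /ɛ/, central /ɜ/, back /ʌ/.
Every height has a front member except high-mid, where /e/ would be expected.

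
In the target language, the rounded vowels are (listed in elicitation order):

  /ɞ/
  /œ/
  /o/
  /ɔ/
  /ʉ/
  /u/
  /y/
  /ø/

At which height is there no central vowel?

high-mid

Front: /y/ (high), /ø/ (high-mid), /œ/ (low-mid).
Central: /ʉ/ (high), /ɞ/ (low-mid).
Back: /u/ (high), /o/ (high-mid), /ɔ/ (low-mid).
Every height has a central member except high-mid, where /ɵ/ would be expected.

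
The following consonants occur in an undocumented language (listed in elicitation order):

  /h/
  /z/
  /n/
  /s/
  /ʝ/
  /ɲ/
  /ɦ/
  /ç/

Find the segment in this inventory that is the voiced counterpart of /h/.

/ɦ/

/h/ is a voiceless glottal fricative.
The voiced counterpart is a voiced glottal fricative — in this inventory, /ɦ/.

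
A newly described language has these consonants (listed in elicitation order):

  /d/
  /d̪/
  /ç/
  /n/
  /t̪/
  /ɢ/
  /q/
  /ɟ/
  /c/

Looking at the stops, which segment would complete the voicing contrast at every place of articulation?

/t/

dental: voiceless /t̪/, voiced /d̪/.
alveolar: voiceless —, voiced /d/.
palatal: voiceless /c/, voiced /ɟ/.
uvular: voiceless /q/, voiced /ɢ/.
The alveolar row has no voiceless member, so the gap is the voiceless alveolar stop /t/.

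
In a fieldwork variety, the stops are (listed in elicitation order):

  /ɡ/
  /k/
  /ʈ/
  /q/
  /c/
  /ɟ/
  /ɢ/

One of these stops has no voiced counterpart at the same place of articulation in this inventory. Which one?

Palatal: /c/ ~ /ɟ/
Velar: /k/ ~ /ɡ/
Uvular: /q/ ~ /ɢ/
Retroflex: only /ʈ/ (voiceless); no voiced partner.
So /ʈ/ is the unpaired segment.

/ʈ/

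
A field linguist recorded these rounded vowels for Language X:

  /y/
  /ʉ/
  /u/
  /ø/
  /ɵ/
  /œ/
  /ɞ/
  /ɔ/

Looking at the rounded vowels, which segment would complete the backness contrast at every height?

/o/

height            front     central   back    
high              y         ʉ         u       
high-mid          ø         ɵ         —       
low-mid           œ         ɞ         ɔ       
The high-mid row has no back member, so the gap is the high-mid back rounded vowel /o/.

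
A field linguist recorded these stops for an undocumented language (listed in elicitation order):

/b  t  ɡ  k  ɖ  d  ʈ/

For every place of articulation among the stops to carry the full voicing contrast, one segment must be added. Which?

place of articulation  voiceless  voiced  
bilabial          —         b       
alveolar          t         d       
retroflex         ʈ         ɖ       
velar             k         ɡ       
The bilabial row has no voiceless member, so the gap is the voiceless bilabial stop /p/.

/p/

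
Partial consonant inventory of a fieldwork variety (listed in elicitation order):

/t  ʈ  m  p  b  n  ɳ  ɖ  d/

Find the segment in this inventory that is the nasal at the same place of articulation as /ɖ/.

/ɳ/

/ɖ/ is a voiced retroflex stop.
The nasal at the same place is a retroflex nasal — in this inventory, /ɳ/.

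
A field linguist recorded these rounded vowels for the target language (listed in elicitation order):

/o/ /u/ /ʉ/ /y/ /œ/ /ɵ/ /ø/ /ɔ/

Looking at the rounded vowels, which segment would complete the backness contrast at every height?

/ɞ/

Front: /y/ (high), /ø/ (high-mid), /œ/ (low-mid).
Central: /ʉ/ (high), /ɵ/ (high-mid).
Back: /u/ (high), /o/ (high-mid), /ɔ/ (low-mid).
The low-mid row has no central member, so the gap is the low-mid central rounded vowel /ɞ/.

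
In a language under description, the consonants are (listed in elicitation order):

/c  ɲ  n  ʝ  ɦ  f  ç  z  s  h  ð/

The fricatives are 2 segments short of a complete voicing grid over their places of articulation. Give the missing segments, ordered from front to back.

Voiceless: /f/ (labiodental), /s/ (alveolar), /ç/ (palatal), /h/ (glottal).
Voiced: /ð/ (dental), /z/ (alveolar), /ʝ/ (palatal), /ɦ/ (glottal).
Gaps, from front to back: labiodental lacks voiced (/v/); dental lacks voiceless (/θ/).

/v/, /θ/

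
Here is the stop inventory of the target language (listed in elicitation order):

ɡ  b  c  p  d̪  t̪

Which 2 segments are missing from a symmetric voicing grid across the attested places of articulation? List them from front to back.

Voiceless: /p/ (bilabial), /t̪/ (dental), /c/ (palatal).
Voiced: /b/ (bilabial), /d̪/ (dental), /ɡ/ (velar).
Gaps, from front to back: palatal lacks voiced (/ɟ/); velar lacks voiceless (/k/).

/ɟ/, /k/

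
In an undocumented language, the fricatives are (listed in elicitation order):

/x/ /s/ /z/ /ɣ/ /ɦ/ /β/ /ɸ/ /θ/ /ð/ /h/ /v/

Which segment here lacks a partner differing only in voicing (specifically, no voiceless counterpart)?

/v/

Bilabial: /ɸ/ ~ /β/
Dental: /θ/ ~ /ð/
Alveolar: /s/ ~ /z/
Velar: /x/ ~ /ɣ/
Glottal: /h/ ~ /ɦ/
Labiodental: only /v/ (voiced); no voiceless partner.
So /v/ is the unpaired segment.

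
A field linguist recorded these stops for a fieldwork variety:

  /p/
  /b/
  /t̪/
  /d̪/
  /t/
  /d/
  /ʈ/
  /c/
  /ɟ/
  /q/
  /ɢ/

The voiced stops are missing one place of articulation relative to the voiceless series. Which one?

retroflex

Voiceless: /p/ (bilabial), /t̪/ (dental), /t/ (alveolar), /ʈ/ (retroflex), /c/ (palatal), /q/ (uvular).
Voiced: /b/ (bilabial), /d̪/ (dental), /d/ (alveolar), /ɟ/ (palatal), /ɢ/ (uvular).
Every place of articulation has a voiced member except retroflex, where /ɖ/ would be expected.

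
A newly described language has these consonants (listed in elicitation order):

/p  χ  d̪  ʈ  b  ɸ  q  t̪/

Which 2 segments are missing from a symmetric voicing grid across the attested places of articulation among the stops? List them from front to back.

Voiceless: /p/ (bilabial), /t̪/ (dental), /ʈ/ (retroflex), /q/ (uvular).
Voiced: /b/ (bilabial), /d̪/ (dental).
Gaps, from front to back: retroflex lacks voiced (/ɖ/); uvular lacks voiced (/ɢ/).

/ɖ/, /ɢ/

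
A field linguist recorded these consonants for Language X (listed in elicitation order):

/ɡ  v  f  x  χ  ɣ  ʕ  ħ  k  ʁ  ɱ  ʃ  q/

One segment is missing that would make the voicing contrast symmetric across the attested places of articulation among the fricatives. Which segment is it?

Voiceless: /f/ (labiodental), /ʃ/ (postalveolar), /x/ (velar), /χ/ (uvular), /ħ/ (pharyngeal).
Voiced: /v/ (labiodental), /ɣ/ (velar), /ʁ/ (uvular), /ʕ/ (pharyngeal).
The postalveolar row has no voiced member, so the gap is the voiced postalveolar fricative /ʒ/.

/ʒ/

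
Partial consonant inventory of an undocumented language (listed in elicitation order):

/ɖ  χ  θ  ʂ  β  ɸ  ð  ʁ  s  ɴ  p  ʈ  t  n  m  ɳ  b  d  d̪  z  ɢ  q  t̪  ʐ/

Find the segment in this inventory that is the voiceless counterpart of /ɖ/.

/ɖ/ is a voiced retroflex stop.
The voiceless counterpart is a voiceless retroflex stop — in this inventory, /ʈ/.

/ʈ/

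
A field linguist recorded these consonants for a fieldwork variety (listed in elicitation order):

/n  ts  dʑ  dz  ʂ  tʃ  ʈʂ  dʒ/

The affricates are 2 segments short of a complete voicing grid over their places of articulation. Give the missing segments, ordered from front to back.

Voiceless: /ts/ (alveolar), /tʃ/ (postalveolar), /ʈʂ/ (retroflex).
Voiced: /dz/ (alveolar), /dʒ/ (postalveolar), /dʑ/ (alveolo-palatal).
Gaps, from front to back: retroflex lacks voiced (/ɖʐ/); alveolo-palatal lacks voiceless (/tɕ/).

/ɖʐ/, /tɕ/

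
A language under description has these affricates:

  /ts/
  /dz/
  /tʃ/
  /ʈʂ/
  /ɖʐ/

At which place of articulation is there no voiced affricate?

place of articulation  voiceless  voiced  
alveolar          ts        dz      
postalveolar      tʃ        —       
retroflex         ʈʂ        ɖʐ      
Every place of articulation has a voiced member except postalveolar, where /dʒ/ would be expected.

postalveolar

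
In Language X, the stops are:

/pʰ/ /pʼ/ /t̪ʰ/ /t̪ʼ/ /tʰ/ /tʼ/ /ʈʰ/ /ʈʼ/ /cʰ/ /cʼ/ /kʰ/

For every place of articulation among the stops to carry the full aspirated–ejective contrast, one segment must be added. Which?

/kʼ/

place of articulation  aspirated  ejective
bilabial          pʰ        pʼ      
dental            t̪ʰ       t̪ʼ     
alveolar          tʰ        tʼ      
retroflex         ʈʰ        ʈʼ      
palatal           cʰ        cʼ      
velar             kʰ        —       
The velar row has no ejective member, so the gap is the ejective velar stop /kʼ/.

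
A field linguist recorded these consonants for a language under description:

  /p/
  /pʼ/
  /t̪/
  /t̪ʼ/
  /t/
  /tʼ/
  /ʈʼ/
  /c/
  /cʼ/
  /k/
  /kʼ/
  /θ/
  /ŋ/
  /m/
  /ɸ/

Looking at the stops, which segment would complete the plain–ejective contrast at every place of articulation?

/ʈ/

Plain: /p/ (bilabial), /t̪/ (dental), /t/ (alveolar), /c/ (palatal), /k/ (velar).
Ejective: /pʼ/ (bilabial), /t̪ʼ/ (dental), /tʼ/ (alveolar), /ʈʼ/ (retroflex), /cʼ/ (palatal), /kʼ/ (velar).
The retroflex row has no plain member, so the gap is the plain retroflex stop /ʈ/.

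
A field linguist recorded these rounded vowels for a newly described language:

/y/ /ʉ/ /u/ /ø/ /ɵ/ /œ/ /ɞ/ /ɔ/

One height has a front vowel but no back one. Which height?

high-mid

height            front     central   back    
high              y         ʉ         u       
high-mid          ø         ɵ         —       
low-mid           œ         ɞ         ɔ       
Every height has a back member except high-mid, where /o/ would be expected.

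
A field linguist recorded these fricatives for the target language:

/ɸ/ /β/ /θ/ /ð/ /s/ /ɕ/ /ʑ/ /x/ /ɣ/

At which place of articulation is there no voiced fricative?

Voiceless: /ɸ/ (bilabial), /θ/ (dental), /s/ (alveolar), /ɕ/ (alveolo-palatal), /x/ (velar).
Voiced: /β/ (bilabial), /ð/ (dental), /ʑ/ (alveolo-palatal), /ɣ/ (velar).
Every place of articulation has a voiced member except alveolar, where /z/ would be expected.

alveolar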